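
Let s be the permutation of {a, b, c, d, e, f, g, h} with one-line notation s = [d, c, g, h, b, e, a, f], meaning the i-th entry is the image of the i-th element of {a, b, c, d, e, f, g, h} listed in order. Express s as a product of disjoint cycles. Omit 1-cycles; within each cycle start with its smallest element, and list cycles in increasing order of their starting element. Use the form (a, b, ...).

Iterating s from a gives a → d → h → f → e → b → c → g → a; that is the 8-cycle (a, d, h, f, e, b, c, g).
Repeating from the next unused element and collecting all non-trivial cycles gives (a, d, h, f, e, b, c, g).

(a, d, h, f, e, b, c, g)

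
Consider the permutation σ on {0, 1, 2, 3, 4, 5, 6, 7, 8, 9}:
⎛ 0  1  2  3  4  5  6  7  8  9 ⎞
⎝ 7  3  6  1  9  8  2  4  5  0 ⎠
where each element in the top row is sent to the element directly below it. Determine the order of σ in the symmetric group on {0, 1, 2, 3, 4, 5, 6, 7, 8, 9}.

4

Writing σ as disjoint cycles, the cycle lengths are 4, 2, 2, 2.
The order of σ is the least common multiple of its cycle lengths: lcm(4, 2, 2, 2) = 4.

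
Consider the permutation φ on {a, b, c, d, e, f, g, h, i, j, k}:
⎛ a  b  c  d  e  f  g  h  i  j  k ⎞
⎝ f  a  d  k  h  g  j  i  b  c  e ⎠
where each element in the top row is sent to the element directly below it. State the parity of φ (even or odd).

In disjoint-cycle form the cycle lengths are 11.
A cycle is odd iff its length is even; φ has 0 even-length cycles, so sgn(φ) = (−1)^0 and φ is even.

even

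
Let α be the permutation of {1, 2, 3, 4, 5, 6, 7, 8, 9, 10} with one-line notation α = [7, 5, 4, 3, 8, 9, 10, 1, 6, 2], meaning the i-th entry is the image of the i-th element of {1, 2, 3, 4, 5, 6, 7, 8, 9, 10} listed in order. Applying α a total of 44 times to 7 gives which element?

Tracing 7 → 10 → … returns to 7 after 6 steps, so 7 lies in a 6-cycle (1, 7, 10, 2, 5, 8).
Since the cycle has length 6, α^44 acts on it the same as α^2 (44 mod 6 = 2).
Advancing 2 steps from 7: 7 → 10 → 2.

2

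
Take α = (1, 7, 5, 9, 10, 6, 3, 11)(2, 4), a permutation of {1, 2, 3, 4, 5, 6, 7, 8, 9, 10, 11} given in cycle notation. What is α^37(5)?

11

5 lies in the 8-cycle (1, 7, 5, 9, 10, 6, 3, 11).
On an 8-cycle, α^8 is the identity, so α^37 = α^5 there (37 ≡ 5 mod 8).
Advancing 5 steps from 5: 5 → 9 → 10 → 6 → 3 → 11.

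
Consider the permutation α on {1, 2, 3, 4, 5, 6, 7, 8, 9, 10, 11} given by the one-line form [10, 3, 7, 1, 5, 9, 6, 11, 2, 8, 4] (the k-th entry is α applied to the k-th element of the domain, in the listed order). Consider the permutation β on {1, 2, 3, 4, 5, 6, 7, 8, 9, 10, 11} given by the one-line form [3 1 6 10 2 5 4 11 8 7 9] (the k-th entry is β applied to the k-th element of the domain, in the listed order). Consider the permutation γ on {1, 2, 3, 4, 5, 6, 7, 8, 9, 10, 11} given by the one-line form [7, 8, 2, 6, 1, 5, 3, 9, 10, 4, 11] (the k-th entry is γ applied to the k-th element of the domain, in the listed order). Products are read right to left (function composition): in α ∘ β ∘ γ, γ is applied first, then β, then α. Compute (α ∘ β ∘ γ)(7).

(α ∘ β ∘ γ)(7) = α(β(γ(7))). γ(7) = 3, then β(3) = 6, then α(6) = 9, so the result is 9.

9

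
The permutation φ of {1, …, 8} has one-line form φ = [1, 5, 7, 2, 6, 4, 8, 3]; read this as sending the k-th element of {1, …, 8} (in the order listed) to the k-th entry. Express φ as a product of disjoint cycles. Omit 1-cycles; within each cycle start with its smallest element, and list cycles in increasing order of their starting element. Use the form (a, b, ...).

Start at 2 and follow images: 2 → 5 → 6 → 4 → 2, giving the cycle (2, 5, 6, 4).
Continuing from each remaining unvisited element yields (2, 5, 6, 4)(3, 7, 8).

(2, 5, 6, 4)(3, 7, 8)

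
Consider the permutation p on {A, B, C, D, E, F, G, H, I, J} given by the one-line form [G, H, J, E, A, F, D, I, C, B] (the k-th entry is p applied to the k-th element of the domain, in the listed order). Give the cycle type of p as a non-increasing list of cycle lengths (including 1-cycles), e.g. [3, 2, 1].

The disjoint cycles are (A G D E)(B H I C J)(F), with lengths 5, 4, 1 in non-increasing order.

[5, 4, 1]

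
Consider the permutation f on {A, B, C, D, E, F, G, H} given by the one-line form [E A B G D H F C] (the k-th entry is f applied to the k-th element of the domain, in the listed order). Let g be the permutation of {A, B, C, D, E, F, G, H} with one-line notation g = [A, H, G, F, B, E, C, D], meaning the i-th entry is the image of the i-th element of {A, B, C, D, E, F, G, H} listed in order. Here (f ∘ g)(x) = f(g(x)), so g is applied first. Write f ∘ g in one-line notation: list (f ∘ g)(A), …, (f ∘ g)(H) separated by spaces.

Chase each element through g then f: A → A → E; B → H → C; C → G → F; D → F → H; E → B → A; F → E → D; G → C → B; H → D → G.
So f ∘ g in one-line form is E C F H A D B G.

E C F H A D B G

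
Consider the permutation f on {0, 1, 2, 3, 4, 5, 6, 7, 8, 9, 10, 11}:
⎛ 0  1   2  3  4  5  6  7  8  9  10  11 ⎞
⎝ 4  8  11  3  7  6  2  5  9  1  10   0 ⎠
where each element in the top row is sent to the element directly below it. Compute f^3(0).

5

Tracing 0 → 4 → … returns to 0 after 7 steps, so 0 lies in a 7-cycle (0, 4, 7, 5, 6, 2, 11).
Stepping 3 places around the cycle: 0 → 4 → 7 → 5.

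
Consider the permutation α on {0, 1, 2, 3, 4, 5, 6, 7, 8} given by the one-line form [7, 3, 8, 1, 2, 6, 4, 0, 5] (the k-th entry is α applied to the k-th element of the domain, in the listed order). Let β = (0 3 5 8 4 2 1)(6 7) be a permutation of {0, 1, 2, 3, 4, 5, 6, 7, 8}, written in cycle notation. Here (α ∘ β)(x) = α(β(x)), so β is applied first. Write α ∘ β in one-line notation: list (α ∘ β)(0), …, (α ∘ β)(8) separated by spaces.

(α ∘ β)(x) = α(β(x)). Computing each image: α(β(0)) = α(3) = 1, α(β(1)) = α(0) = 7, α(β(2)) = α(1) = 3, α(β(3)) = α(5) = 6, α(β(4)) = α(2) = 8, α(β(5)) = α(8) = 5, α(β(6)) = α(7) = 0, α(β(7)) = α(6) = 4, α(β(8)) = α(4) = 2.
Hence α ∘ β = [1 7 3 6 8 5 0 4 2].

1 7 3 6 8 5 0 4 2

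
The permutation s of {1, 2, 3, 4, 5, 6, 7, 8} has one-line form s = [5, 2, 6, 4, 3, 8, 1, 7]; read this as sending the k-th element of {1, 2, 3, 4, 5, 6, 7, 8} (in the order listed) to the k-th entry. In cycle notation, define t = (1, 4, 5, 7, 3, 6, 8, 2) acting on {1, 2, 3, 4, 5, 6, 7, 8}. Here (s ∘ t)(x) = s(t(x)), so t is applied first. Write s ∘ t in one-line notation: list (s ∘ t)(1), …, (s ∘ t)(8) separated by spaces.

4 5 8 3 1 7 6 2

Chase each element through t then s: 1 → 4 → 4; 2 → 1 → 5; 3 → 6 → 8; 4 → 5 → 3; 5 → 7 → 1; 6 → 8 → 7; 7 → 3 → 6; 8 → 2 → 2.
Collecting the images, s ∘ t = [4 5 8 3 1 7 6 2].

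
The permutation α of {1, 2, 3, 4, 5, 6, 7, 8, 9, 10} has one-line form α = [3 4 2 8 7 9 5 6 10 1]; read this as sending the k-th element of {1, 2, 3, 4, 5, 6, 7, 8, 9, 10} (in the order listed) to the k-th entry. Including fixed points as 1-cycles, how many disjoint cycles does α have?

The cycle decomposition is (1 3 2 4 8 6 9 10)(5 7), which has 2 cycles (counting 1-cycles).

2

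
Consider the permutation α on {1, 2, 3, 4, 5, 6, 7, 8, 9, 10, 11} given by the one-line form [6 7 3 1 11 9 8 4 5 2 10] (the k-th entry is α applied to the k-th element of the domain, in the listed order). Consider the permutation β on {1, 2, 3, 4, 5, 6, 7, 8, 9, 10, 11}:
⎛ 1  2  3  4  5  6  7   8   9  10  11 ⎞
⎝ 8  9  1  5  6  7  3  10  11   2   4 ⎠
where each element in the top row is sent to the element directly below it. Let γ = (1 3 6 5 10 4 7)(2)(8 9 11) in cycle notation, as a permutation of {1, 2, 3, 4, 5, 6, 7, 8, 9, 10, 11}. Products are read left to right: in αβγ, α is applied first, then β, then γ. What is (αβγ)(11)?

Chase 11: α(11) = 10; β(10) = 2; γ(2) = 2. Hence (αβγ)(11) = 2.

2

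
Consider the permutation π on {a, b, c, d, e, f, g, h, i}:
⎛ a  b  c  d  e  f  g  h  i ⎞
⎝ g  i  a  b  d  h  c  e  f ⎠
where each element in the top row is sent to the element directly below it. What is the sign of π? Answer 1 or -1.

In disjoint-cycle form the cycle lengths are 6, 3.
A cycle is odd iff its length is even; π has 1 even-length cycle, so sgn(π) = (−1)^1 and π is odd.

-1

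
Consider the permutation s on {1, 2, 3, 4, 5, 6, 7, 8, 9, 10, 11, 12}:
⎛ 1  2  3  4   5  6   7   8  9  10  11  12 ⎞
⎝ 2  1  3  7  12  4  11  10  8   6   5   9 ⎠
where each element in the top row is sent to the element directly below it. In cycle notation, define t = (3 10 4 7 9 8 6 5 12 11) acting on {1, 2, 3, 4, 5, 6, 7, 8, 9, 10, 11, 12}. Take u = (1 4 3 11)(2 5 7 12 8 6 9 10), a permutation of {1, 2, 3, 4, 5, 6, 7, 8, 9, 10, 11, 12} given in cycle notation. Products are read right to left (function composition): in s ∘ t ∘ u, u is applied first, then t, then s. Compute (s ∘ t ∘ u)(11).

2

(s ∘ t ∘ u)(11) = s(t(u(11))). u(11) = 1, then t(1) = 1, then s(1) = 2, so the result is 2.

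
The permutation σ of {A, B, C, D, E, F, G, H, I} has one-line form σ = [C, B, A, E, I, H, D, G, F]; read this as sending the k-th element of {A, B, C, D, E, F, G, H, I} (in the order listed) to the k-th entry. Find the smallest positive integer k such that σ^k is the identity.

6

The disjoint-cycle form of σ has cycle lengths 6, 2, 1.
Since disjoint cycles commute, ord(σ) = lcm(6, 2) = 6.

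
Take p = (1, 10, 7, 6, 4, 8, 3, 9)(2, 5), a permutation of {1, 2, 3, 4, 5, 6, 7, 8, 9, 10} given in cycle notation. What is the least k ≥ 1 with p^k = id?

The disjoint cycles have lengths 8, 2.
Since disjoint cycles commute, ord(p) = lcm(8, 2) = 8.

8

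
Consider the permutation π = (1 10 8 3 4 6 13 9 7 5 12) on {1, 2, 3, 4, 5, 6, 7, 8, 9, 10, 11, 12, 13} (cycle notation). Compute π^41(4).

4 lies in the 11-cycle (1 10 8 3 4 6 13 9 7 5 12).
Since the cycle has length 11, π^41 acts on it the same as π^8 (41 mod 11 = 8).
Advancing 8 steps from 4: 4 → 6 → 13 → 9 → 7 → 5 → 12 → 1 → 10.

10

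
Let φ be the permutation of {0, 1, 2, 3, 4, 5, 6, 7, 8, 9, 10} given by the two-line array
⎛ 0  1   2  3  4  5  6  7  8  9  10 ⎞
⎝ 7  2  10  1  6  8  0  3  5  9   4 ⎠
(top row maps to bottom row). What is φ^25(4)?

Tracing 4 → 6 → … returns to 4 after 8 steps, so 4 lies in an 8-cycle (0 7 3 1 2 10 4 6).
On an 8-cycle, φ^8 is the identity, so φ^25 = φ^1 there (25 ≡ 1 mod 8).
Advancing 1 step from 4: 4 → 6.

6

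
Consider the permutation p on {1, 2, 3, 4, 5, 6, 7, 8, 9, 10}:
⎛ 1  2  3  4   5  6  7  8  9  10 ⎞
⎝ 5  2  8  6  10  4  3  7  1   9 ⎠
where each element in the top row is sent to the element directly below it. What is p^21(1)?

Tracing 1 → 5 → … returns to 1 after 4 steps, so 1 lies in a 4-cycle (1, 5, 10, 9).
Since the cycle has length 4, p^21 acts on it the same as p^1 (21 mod 4 = 1).
Advancing 1 step from 1: 1 → 5.

5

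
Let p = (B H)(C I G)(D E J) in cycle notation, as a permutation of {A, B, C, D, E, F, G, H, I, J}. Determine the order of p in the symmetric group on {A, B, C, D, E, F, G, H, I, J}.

The disjoint cycles have lengths 3, 3, 2, 1, 1.
The order is lcm(3, 3, 2) = 6.

6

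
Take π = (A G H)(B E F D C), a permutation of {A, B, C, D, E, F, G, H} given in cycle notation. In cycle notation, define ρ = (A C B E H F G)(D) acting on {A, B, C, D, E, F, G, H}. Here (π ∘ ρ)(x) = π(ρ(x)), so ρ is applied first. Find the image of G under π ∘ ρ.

G

(π ∘ ρ)(G) = π(ρ(G)). ρ(G) = A, then π(A) = G. So (π ∘ ρ)(G) = G.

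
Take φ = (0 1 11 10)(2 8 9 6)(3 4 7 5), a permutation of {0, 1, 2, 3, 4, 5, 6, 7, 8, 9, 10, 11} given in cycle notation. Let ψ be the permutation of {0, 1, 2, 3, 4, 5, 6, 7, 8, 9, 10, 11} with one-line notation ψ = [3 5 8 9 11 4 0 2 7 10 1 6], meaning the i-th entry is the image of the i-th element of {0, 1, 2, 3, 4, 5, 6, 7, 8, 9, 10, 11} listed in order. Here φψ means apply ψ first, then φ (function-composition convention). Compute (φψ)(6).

1

(φψ)(6) = φ(ψ(6)). ψ(6) = 0, then φ(0) = 1. So (φψ)(6) = 1.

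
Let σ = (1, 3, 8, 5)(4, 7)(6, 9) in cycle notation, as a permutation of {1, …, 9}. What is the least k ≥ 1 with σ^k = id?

4

The disjoint cycles have lengths 4, 2, 2, 1.
Since disjoint cycles commute, ord(σ) = lcm(4, 2, 2) = 4.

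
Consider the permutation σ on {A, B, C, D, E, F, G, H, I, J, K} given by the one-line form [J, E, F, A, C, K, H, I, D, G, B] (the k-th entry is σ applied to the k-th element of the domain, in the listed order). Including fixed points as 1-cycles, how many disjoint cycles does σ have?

The cycle decomposition is (A, J, G, H, I, D)(B, E, C, F, K), which has 2 cycles (counting 1-cycles).

2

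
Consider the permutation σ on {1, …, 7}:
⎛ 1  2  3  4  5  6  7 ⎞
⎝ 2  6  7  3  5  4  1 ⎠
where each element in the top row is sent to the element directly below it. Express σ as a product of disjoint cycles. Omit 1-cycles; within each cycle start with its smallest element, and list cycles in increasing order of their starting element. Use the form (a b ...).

Iterating σ from 1 gives 1 → 2 → 6 → 4 → 3 → 7 → 1; that is the 6-cycle (1 2 6 4 3 7).
Continuing from each remaining unvisited element yields (1 2 6 4 3 7).

(1 2 6 4 3 7)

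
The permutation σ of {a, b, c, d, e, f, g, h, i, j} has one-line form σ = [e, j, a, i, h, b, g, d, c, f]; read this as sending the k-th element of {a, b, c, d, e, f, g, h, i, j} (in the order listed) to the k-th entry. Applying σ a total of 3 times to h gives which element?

Tracing h → d → … returns to h after 6 steps, so h lies in a 6-cycle (a e h d i c).
Advancing 3 steps from h: h → d → i → c.

c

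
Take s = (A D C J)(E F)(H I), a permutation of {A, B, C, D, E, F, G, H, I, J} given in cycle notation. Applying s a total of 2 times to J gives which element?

D

J lies in the 4-cycle (A D C J).
Advancing 2 steps from J: J → A → D.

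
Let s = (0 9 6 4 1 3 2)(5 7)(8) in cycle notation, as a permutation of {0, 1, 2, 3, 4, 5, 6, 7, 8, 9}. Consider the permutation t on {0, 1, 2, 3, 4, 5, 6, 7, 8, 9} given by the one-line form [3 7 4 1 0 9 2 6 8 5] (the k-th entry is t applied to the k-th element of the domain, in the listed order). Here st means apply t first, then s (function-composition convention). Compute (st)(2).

1

First apply t: t(2) = 4, then s(4) = 1. Thus (st)(2) = 1.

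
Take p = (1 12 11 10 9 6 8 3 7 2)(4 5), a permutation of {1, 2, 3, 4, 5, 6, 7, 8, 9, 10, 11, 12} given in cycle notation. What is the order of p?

The disjoint cycles have lengths 10, 2.
Since disjoint cycles commute, ord(p) = lcm(10, 2) = 10.

10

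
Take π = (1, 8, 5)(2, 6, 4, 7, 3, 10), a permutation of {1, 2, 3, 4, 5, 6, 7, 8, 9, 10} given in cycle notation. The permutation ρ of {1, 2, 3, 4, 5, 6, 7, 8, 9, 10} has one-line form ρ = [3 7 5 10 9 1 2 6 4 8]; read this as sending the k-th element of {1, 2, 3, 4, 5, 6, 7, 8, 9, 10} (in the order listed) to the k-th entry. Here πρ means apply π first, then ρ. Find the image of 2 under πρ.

First apply π: π(2) = 6, then ρ(6) = 1. Thus (πρ)(2) = 1.

1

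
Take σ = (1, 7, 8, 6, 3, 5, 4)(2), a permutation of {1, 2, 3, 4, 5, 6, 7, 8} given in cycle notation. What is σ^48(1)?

1 lies in the 7-cycle (1, 7, 8, 6, 3, 5, 4).
On a 7-cycle, σ^7 is the identity, so σ^48 = σ^6 there (48 ≡ 6 mod 7).
Stepping 6 places around the cycle: 1 → 7 → 8 → 6 → 3 → 5 → 4.

4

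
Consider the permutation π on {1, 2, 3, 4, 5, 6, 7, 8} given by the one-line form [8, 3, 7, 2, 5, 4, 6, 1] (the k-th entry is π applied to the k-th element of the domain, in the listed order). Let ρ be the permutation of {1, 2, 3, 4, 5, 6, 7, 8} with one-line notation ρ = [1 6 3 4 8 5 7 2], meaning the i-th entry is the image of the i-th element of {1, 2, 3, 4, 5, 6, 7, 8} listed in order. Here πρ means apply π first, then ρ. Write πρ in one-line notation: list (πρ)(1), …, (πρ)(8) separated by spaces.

2 3 7 6 8 4 5 1

Chase each element through π then ρ: 1 → 8 → 2; 2 → 3 → 3; 3 → 7 → 7; 4 → 2 → 6; 5 → 5 → 8; 6 → 4 → 4; 7 → 6 → 5; 8 → 1 → 1.
So πρ in one-line form is 2 3 7 6 8 4 5 1.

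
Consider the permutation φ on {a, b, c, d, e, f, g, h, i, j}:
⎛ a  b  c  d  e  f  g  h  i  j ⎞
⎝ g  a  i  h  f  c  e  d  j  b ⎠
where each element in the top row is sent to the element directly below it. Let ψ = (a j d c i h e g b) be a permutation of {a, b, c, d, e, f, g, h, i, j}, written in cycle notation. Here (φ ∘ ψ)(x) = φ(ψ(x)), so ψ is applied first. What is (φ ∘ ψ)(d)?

i

(φ ∘ ψ)(d) = φ(ψ(d)). ψ(d) = c, then φ(c) = i. So (φ ∘ ψ)(d) = i.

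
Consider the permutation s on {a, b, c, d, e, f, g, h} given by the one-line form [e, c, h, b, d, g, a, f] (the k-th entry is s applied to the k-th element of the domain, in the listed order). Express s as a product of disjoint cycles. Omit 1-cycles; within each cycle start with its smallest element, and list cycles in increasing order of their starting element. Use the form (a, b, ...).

Iterating s from a gives a → e → d → b → c → h → f → g → a; that is the 8-cycle (a, e, d, b, c, h, f, g).
Continuing from each remaining unvisited element yields (a, e, d, b, c, h, f, g).

(a, e, d, b, c, h, f, g)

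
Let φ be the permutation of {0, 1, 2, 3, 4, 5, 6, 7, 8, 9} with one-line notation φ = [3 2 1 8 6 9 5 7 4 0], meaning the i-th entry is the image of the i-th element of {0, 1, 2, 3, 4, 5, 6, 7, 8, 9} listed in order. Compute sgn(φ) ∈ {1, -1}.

In disjoint-cycle form the cycle lengths are 7, 2, 1.
A cycle of length ℓ contributes ℓ−1 transpositions, so φ is a product of 6 + 1 = 7 transpositions — odd.

-1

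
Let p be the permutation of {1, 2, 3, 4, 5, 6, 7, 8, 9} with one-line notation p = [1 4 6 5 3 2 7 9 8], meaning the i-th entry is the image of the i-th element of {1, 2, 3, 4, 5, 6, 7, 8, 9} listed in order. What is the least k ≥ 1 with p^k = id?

The disjoint-cycle form of p has cycle lengths 5, 2, 1, 1.
The order is lcm(5, 2) = 10.

10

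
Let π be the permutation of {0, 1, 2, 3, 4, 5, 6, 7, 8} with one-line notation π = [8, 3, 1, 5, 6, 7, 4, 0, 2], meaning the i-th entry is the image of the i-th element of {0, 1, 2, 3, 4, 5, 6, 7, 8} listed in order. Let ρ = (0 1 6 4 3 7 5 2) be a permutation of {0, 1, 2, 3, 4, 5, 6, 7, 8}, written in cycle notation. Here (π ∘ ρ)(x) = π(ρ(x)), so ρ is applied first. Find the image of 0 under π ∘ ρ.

3

ρ(0) = 1, then π(1) = 3; composing gives (π ∘ ρ)(0) = 3.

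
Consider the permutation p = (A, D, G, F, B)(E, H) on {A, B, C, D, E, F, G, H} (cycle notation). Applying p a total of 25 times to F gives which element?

F

F lies in the 5-cycle (A, D, G, F, B).
Since the cycle has length 5, p^25 acts on it the same as p^0 (25 mod 5 = 0).
So p^25(F) = F.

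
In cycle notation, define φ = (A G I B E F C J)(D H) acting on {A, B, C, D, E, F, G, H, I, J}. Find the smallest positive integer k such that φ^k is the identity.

The cycle type of φ is (8, 2).
The order of φ is the least common multiple of its cycle lengths: lcm(8, 2) = 8.

8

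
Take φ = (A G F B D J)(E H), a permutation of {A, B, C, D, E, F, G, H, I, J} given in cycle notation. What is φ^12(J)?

J

J lies in the 6-cycle (A G F B D J).
On a 6-cycle, φ^6 is the identity, so φ^12 = φ^0 there (12 ≡ 0 mod 6).
So φ^12(J) = J.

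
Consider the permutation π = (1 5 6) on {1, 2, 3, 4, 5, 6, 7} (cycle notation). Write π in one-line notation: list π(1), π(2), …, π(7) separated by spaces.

Image by image: 1→5, 2→2, 3→3, 4→4, 5→6, 6→1, 7→7.
Listing these in domain order gives 5 2 3 4 6 1 7.

5 2 3 4 6 1 7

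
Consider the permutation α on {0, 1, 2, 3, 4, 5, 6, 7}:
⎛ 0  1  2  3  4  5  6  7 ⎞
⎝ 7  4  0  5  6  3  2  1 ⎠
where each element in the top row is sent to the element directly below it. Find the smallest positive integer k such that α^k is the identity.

6

Writing α as disjoint cycles, the cycle lengths are 6, 2.
The order of α is the least common multiple of its cycle lengths: lcm(6, 2) = 6.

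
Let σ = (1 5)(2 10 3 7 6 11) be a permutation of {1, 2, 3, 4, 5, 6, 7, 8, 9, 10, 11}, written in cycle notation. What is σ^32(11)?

10

11 lies in the 6-cycle (2 10 3 7 6 11).
On a 6-cycle, σ^6 is the identity, so σ^32 = σ^2 there (32 ≡ 2 mod 6).
Stepping 2 places around the cycle: 11 → 2 → 10.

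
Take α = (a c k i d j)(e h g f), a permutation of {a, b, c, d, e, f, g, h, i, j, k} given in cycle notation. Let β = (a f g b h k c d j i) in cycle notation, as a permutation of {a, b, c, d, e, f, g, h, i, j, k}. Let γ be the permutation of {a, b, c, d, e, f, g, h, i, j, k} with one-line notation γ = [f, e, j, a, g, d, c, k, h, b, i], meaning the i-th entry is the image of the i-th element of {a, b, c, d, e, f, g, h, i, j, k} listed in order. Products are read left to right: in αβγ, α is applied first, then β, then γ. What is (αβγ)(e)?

Apply the permutations in order: α(e) = h, then β(h) = k, then γ(k) = i. So (αβγ)(e) = i.

i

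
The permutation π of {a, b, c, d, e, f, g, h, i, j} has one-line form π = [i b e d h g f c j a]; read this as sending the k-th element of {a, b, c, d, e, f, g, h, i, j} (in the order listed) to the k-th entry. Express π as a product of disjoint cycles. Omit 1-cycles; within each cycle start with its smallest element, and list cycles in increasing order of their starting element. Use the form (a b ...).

(a i j)(c e h)(f g)

Start at a and follow images: a → i → j → a, giving the cycle (a i j).
Continuing from each remaining unvisited element yields (a i j)(c e h)(f g).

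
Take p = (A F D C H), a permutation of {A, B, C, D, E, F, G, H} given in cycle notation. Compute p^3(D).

D lies in the 5-cycle (A F D C H).
Stepping 3 places around the cycle: D → C → H → A.

A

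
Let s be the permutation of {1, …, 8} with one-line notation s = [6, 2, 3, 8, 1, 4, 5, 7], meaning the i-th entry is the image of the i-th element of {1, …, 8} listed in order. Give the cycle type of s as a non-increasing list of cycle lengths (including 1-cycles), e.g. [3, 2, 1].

The disjoint cycles are (1, 6, 4, 8, 7, 5)(2)(3), with lengths 6, 1, 1 in non-increasing order.

[6, 1, 1]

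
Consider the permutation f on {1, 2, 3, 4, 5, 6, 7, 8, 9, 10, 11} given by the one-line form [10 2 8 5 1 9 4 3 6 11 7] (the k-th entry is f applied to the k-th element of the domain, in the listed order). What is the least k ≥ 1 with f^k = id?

6

Writing f as disjoint cycles, the cycle lengths are 6, 2, 2, 1.
Since disjoint cycles commute, ord(f) = lcm(6, 2, 2) = 6.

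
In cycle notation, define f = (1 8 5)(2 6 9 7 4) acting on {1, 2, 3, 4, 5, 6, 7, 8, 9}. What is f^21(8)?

8

8 lies in the 3-cycle (1 8 5).
On a 3-cycle, f^3 is the identity, so f^21 = f^0 there (21 ≡ 0 mod 3).
So f^21(8) = 8.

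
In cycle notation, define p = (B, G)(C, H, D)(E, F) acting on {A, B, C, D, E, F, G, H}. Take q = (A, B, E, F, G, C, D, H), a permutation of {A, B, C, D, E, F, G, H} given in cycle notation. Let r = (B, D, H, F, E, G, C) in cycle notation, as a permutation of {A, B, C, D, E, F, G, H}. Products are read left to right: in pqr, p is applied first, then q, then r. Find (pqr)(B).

Apply the permutations in order: p(B) = G, then q(G) = C, then r(C) = B. So (pqr)(B) = B.

B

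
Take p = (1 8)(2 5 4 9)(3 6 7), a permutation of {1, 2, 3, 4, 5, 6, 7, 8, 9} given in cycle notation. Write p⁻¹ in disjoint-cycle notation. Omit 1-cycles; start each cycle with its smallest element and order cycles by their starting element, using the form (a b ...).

(1 8)(2 9 4 5)(3 7 6)

The inverse reverses each cycle.
After reversing and putting each cycle's least element first, p⁻¹ = (1 8)(2 9 4 5)(3 7 6).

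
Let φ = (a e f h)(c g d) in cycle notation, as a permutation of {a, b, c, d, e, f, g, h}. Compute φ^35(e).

a

e lies in the 4-cycle (a e f h).
On a 4-cycle, φ^4 is the identity, so φ^35 = φ^3 there (35 ≡ 3 mod 4).
Stepping 3 places around the cycle: e → f → h → a.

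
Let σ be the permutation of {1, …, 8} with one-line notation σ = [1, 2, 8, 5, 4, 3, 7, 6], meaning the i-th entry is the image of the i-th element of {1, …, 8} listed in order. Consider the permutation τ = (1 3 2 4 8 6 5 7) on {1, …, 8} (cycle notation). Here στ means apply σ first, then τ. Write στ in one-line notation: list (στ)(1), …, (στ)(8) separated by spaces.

3 4 6 7 8 2 1 5

(στ)(x) = τ(σ(x)). Computing each image: τ(σ(1)) = τ(1) = 3, τ(σ(2)) = τ(2) = 4, τ(σ(3)) = τ(8) = 6, τ(σ(4)) = τ(5) = 7, τ(σ(5)) = τ(4) = 8, τ(σ(6)) = τ(3) = 2, τ(σ(7)) = τ(7) = 1, τ(σ(8)) = τ(6) = 5.
Hence στ = [3 4 6 7 8 2 1 5].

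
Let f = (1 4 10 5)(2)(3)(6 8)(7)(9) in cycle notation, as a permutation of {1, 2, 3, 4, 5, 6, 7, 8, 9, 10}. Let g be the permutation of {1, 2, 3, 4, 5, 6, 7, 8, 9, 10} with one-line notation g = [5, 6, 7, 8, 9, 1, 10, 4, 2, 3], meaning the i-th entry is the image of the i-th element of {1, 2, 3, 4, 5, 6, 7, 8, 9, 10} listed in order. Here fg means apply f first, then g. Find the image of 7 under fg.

10

(fg)(7) = g(f(7)). f(7) = 7, then g(7) = 10. So (fg)(7) = 10.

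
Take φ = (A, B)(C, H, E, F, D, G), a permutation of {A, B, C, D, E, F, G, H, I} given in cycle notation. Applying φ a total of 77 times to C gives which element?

C lies in the 6-cycle (C, H, E, F, D, G).
Since the cycle has length 6, φ^77 acts on it the same as φ^5 (77 mod 6 = 5).
Advancing 5 steps from C: C → H → E → F → D → G.

G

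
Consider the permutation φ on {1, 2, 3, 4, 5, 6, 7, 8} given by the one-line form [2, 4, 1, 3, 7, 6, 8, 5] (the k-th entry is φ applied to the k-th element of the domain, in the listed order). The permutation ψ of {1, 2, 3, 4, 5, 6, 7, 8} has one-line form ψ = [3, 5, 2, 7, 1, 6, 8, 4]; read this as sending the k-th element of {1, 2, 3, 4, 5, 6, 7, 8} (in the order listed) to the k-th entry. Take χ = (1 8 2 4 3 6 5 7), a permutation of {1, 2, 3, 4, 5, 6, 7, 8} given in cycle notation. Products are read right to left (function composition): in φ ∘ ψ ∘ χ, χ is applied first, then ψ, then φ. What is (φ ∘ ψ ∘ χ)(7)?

Apply the permutations in order: χ(7) = 1, then ψ(1) = 3, then φ(3) = 1. So (φ ∘ ψ ∘ χ)(7) = 1.

1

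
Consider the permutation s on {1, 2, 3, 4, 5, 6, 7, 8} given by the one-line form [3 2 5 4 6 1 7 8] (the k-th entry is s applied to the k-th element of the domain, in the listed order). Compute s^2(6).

3

Tracing 6 → 1 → … returns to 6 after 4 steps, so 6 lies in a 4-cycle (1, 3, 5, 6).
Stepping 2 places around the cycle: 6 → 1 → 3.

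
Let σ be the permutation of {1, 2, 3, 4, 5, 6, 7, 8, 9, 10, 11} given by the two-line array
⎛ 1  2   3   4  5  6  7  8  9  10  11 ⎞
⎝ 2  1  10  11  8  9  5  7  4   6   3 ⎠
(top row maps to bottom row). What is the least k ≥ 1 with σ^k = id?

6

The disjoint-cycle form of σ has cycle lengths 6, 3, 2.
The order is lcm(6, 3, 2) = 6.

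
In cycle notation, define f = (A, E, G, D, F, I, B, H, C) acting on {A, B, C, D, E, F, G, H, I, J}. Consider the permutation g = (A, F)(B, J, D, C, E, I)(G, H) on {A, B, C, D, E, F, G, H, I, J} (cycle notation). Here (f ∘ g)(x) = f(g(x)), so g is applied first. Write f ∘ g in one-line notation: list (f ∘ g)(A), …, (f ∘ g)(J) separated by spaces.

I J G A B E C D H F

(f ∘ g)(x) = f(g(x)). Computing each image: f(g(A)) = f(F) = I, f(g(B)) = f(J) = J, f(g(C)) = f(E) = G, f(g(D)) = f(C) = A, f(g(E)) = f(I) = B, f(g(F)) = f(A) = E, f(g(G)) = f(H) = C, f(g(H)) = f(G) = D, f(g(I)) = f(B) = H, f(g(J)) = f(D) = F.
Hence f ∘ g = [I J G A B E C D H F].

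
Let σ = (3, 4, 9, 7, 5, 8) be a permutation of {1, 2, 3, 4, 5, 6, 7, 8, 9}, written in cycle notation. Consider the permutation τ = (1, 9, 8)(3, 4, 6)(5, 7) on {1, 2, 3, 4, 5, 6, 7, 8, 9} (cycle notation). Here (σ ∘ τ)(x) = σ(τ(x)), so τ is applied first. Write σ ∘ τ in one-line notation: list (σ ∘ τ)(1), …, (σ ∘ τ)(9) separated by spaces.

Chase each element through τ then σ: 1 → 9 → 7; 2 → 2 → 2; 3 → 4 → 9; 4 → 6 → 6; 5 → 7 → 5; 6 → 3 → 4; 7 → 5 → 8; 8 → 1 → 1; 9 → 8 → 3.
Collecting the images, σ ∘ τ = [7 2 9 6 5 4 8 1 3].

7 2 9 6 5 4 8 1 3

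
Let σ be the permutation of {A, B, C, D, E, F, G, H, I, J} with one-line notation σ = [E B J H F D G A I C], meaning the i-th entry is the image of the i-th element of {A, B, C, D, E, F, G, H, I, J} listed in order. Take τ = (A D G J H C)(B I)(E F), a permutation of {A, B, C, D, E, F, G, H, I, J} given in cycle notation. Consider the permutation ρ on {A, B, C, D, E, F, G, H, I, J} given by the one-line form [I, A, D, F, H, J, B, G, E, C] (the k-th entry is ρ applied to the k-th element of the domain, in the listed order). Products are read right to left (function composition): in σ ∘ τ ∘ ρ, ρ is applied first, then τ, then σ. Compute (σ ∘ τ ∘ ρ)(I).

Chase I: ρ(I) = E; τ(E) = F; σ(F) = D. Hence (σ ∘ τ ∘ ρ)(I) = D.

D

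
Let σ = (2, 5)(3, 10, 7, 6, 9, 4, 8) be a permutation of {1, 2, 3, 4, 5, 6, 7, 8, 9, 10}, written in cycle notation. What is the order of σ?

The disjoint cycles have lengths 7, 2, 1.
Since disjoint cycles commute, ord(σ) = lcm(7, 2) = 14.

14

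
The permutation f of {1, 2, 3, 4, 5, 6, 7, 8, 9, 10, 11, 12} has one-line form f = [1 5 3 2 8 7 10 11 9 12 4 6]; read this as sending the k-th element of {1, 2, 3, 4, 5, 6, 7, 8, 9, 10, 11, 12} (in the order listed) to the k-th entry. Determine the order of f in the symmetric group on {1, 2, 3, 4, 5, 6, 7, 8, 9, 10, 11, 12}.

20

Decomposing into disjoint cycles gives cycle lengths 5, 4, 1, 1, 1.
Since disjoint cycles commute, ord(f) = lcm(5, 4) = 20.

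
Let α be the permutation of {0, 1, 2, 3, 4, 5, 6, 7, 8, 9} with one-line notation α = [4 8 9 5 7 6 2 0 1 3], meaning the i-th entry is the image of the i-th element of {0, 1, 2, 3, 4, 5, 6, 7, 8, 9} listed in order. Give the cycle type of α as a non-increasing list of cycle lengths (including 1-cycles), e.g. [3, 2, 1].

[5, 3, 2]

The disjoint cycles are (0, 4, 7)(1, 8)(2, 9, 3, 5, 6), with lengths 5, 3, 2 in non-increasing order.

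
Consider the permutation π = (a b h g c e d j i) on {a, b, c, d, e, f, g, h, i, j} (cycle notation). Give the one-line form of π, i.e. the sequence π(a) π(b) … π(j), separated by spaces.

b h e j d f c g a i

Image by image: a↦b, b↦h, c↦e, d↦j, e↦d, f↦f, g↦c, h↦g, i↦a, j↦i.
So the one-line form is b h e j d f c g a i.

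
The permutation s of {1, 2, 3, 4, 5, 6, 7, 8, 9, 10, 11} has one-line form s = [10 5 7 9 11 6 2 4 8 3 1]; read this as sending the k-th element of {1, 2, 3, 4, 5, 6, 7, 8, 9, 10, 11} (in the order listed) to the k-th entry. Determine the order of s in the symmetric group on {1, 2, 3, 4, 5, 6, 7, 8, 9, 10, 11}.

Writing s as disjoint cycles, the cycle lengths are 7, 3, 1.
Since disjoint cycles commute, ord(s) = lcm(7, 3) = 21.

21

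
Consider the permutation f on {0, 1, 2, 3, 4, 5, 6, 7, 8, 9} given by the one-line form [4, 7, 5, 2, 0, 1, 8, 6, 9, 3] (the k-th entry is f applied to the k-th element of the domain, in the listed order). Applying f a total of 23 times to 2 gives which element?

Tracing 2 → 5 → … returns to 2 after 8 steps, so 2 lies in an 8-cycle (1, 7, 6, 8, 9, 3, 2, 5).
Since the cycle has length 8, f^23 acts on it the same as f^7 (23 mod 8 = 7).
Stepping 7 places around the cycle: 2 → 5 → 1 → 7 → 6 → 8 → 9 → 3.

3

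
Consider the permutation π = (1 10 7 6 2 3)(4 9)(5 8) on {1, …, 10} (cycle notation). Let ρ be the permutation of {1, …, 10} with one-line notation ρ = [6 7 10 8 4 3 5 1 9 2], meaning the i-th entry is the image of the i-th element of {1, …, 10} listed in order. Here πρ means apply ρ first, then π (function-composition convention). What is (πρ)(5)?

9

ρ(5) = 4, then π(4) = 9; composing gives (πρ)(5) = 9.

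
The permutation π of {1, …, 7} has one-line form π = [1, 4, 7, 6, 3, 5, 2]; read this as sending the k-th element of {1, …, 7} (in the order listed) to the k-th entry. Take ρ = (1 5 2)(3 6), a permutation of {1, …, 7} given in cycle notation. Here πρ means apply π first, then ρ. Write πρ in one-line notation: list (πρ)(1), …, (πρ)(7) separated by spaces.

(πρ)(x) = ρ(π(x)). Computing each image: ρ(π(1)) = ρ(1) = 5, ρ(π(2)) = ρ(4) = 4, ρ(π(3)) = ρ(7) = 7, ρ(π(4)) = ρ(6) = 3, ρ(π(5)) = ρ(3) = 6, ρ(π(6)) = ρ(5) = 2, ρ(π(7)) = ρ(2) = 1.
Hence πρ = [5 4 7 3 6 2 1].

5 4 7 3 6 2 1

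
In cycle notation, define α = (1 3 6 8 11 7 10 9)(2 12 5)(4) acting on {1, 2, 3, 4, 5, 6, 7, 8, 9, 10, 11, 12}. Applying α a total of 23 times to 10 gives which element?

7

10 lies in the 8-cycle (1 3 6 8 11 7 10 9).
Since the cycle has length 8, α^23 acts on it the same as α^7 (23 mod 8 = 7).
Stepping 7 places around the cycle: 10 → 9 → 1 → 3 → 6 → 8 → 11 → 7.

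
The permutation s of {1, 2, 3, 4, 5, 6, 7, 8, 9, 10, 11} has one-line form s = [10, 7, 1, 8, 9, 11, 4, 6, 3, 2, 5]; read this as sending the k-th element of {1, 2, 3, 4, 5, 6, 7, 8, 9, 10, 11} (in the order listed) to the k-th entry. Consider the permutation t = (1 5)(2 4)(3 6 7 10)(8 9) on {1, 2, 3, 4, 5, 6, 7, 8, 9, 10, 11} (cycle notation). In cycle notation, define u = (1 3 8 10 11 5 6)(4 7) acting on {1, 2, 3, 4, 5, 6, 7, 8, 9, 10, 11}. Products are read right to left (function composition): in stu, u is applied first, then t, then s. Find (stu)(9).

6

Chase 9: u(9) = 9; t(9) = 8; s(8) = 6. Hence (stu)(9) = 6.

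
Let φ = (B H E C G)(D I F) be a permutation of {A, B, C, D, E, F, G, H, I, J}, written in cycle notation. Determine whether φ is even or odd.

even

The cycle lengths are 5, 3, 1, 1.
A cycle is odd iff its length is even; φ has 0 even-length cycles, so sgn(φ) = (−1)^0 and φ is even.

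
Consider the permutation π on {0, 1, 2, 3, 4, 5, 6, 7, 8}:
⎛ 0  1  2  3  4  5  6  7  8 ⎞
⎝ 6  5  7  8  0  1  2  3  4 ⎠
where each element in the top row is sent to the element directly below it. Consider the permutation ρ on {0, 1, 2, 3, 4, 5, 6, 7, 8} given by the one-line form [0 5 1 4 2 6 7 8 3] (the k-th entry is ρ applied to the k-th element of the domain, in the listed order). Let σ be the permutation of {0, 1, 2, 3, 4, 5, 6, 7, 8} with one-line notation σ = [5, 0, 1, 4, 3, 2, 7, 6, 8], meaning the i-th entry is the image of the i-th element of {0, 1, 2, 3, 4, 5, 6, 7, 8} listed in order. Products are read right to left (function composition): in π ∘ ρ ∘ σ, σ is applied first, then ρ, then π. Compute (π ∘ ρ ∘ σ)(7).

3

(π ∘ ρ ∘ σ)(7) = π(ρ(σ(7))). σ(7) = 6, then ρ(6) = 7, then π(7) = 3, so the result is 3.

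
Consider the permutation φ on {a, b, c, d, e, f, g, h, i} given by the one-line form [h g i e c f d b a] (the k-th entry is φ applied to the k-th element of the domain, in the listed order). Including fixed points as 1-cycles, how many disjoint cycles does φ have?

2

The cycle decomposition is (a, h, b, g, d, e, c, i)(f), which has 2 cycles (counting 1-cycles).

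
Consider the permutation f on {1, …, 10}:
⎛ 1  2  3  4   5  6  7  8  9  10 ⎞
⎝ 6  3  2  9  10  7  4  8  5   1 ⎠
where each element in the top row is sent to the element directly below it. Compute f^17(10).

Tracing 10 → 1 → … returns to 10 after 7 steps, so 10 lies in a 7-cycle (1 6 7 4 9 5 10).
On a 7-cycle, f^7 is the identity, so f^17 = f^3 there (17 ≡ 3 mod 7).
Stepping 3 places around the cycle: 10 → 1 → 6 → 7.

7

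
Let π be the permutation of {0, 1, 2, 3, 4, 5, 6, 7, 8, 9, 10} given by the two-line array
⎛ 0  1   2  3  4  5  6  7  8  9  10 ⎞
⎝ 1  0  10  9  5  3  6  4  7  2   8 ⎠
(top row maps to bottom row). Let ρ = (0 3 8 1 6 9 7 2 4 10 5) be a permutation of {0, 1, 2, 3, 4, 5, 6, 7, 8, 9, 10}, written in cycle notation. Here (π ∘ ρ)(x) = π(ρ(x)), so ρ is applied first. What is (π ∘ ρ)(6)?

First apply ρ: ρ(6) = 9, then π(9) = 2. Thus (π ∘ ρ)(6) = 2.

2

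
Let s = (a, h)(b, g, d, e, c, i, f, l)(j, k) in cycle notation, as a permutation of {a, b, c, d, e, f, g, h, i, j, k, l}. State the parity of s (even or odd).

odd

The cycle lengths are 8, 2, 2.
A cycle of length ℓ contributes ℓ−1 transpositions, so s is a product of 7 + 1 + 1 = 9 transpositions — odd.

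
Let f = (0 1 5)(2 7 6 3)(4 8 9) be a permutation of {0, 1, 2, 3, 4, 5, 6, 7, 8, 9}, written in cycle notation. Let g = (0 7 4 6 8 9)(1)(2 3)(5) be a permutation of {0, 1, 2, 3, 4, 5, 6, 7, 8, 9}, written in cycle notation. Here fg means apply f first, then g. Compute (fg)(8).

First apply f: f(8) = 9, then g(9) = 0. Thus (fg)(8) = 0.

0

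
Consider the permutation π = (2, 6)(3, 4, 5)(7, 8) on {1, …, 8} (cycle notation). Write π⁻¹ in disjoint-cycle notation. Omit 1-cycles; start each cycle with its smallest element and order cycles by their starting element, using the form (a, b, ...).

(2, 6)(3, 5, 4)(7, 8)

Inverting a permutation written in cycle notation just reverses the order within every cycle.
After reversing and putting each cycle's least element first, π⁻¹ = (2, 6)(3, 5, 4)(7, 8).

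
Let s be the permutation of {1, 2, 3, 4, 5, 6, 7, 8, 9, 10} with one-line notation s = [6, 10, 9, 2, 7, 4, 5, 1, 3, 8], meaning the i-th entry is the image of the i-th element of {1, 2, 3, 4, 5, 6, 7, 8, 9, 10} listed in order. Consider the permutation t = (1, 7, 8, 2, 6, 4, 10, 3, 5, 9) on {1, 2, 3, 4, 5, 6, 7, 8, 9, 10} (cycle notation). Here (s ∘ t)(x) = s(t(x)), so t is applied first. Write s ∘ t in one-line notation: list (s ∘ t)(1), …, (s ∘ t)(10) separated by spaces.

For each element, apply t then s: 1 → 7 → 5; 2 → 6 → 4; 3 → 5 → 7; 4 → 10 → 8; 5 → 9 → 3; 6 → 4 → 2; 7 → 8 → 1; 8 → 2 → 10; 9 → 1 → 6; 10 → 3 → 9.
Collecting the images, s ∘ t = [5 4 7 8 3 2 1 10 6 9].

5 4 7 8 3 2 1 10 6 9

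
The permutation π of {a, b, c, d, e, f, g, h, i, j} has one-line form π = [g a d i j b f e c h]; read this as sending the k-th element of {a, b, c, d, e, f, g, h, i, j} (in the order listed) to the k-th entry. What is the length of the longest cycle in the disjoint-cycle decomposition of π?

Decomposing into disjoint cycles gives (a, g, f, b)(c, d, i)(e, j, h); the longest has length 4.

4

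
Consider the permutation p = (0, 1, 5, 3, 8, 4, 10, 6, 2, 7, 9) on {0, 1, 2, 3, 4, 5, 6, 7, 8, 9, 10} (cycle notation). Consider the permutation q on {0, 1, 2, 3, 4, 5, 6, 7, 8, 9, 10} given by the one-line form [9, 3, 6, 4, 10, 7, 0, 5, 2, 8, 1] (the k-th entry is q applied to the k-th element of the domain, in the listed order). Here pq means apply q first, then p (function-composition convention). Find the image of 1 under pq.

(pq)(1) = p(q(1)). q(1) = 3, then p(3) = 8. So (pq)(1) = 8.

8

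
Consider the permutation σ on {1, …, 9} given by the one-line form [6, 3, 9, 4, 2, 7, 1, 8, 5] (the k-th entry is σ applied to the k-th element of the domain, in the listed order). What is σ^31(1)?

Tracing 1 → 6 → … returns to 1 after 3 steps, so 1 lies in a 3-cycle (1 6 7).
Powers repeat with period 3 on this cycle, and 31 mod 3 = 1, so σ^31(1) = σ^1(1).
Advancing 1 step from 1: 1 → 6.

6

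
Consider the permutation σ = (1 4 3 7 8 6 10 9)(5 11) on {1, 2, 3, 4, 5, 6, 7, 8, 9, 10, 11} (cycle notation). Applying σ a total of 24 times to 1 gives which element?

1

1 lies in the 8-cycle (1 4 3 7 8 6 10 9).
Since the cycle has length 8, σ^24 acts on it the same as σ^0 (24 mod 8 = 0).
So σ^24(1) = 1.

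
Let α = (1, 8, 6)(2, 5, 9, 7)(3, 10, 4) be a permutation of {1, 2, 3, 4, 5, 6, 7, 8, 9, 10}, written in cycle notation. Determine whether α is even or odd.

odd

The cycle lengths are 4, 3, 3.
A cycle of length ℓ contributes ℓ−1 transpositions, so α is a product of 3 + 2 + 2 = 7 transpositions — odd.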